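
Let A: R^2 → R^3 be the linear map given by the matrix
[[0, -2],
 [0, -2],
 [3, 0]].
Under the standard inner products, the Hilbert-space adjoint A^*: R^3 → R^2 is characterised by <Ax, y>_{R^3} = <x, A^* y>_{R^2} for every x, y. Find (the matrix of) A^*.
A^* = A^T =
[[0, 0, 3],
 [-2, -2, 0]]

For real matrices with standard dot products, the defining identity <Ax, y> = <x, A^* y> gives (Ax)^T y = x^T (A^*) y, i.e. x^T A^T y = x^T (A^*) y. Since this holds for all x, y, we must have A^* = A^T. Therefore
A^* =
[[0, 0, 3],
 [-2, -2, 0]].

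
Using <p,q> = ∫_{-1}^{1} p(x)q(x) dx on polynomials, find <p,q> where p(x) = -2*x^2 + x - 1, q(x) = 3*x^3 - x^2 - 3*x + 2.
<p,q> = -6

Expand the product: p(x)·q(x) = -6*x^5 + 5*x^4 + 2*x^3 - 6*x^2 + 5*x - 2.
∫_{-1}^{1} of each monomial x^k gives [2/(k+1) if k even, 0 if k odd]. Integrating term-by-term (or equivalently evaluating the antiderivative F(x) = -x^6 + x^5 + x^4/2 - 2*x^3 + 5*x^2/2 - 2*x at the endpoints):
  F(1) − F(−1) = -1 − (5) = -6.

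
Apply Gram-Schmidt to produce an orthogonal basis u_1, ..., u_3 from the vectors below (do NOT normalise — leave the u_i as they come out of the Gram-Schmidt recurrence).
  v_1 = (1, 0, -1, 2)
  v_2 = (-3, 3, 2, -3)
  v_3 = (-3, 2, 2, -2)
Orthogonal basis:
  u_1 = (1, 0, -1, 2)
  u_2 = (-7/6, 3, 1/6, 2/3)
  u_3 = (-38/65, -23/65, 24/65, 31/65)

Apply the Gram-Schmidt recurrence
  u_1 = v_1
  u_i = v_i − Σ_{j<i} ((v_i · u_j) / (u_j · u_j)) · u_j.

Step by step this gives:
  u_1 = (1, 0, -1, 2)
  u_2 = (-7/6, 3, 1/6, 2/3)
  u_3 = (-38/65, -23/65, 24/65, 31/65)

Orthogonality check:
  u_2 · u_1 = 0 (should be 0)
  u_3 · u_1 = 0 (should be 0)
  u_3 · u_2 = 0 (should be 0)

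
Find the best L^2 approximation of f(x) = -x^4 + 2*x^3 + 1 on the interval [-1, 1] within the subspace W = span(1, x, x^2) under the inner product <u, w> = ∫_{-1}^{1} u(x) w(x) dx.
g(x) = -6*x^2/7 + 6*x/5 + 38/35

The best approximation g ∈ W is the orthogonal projection of f onto W. Writing g = a_0 + a_1 x + a_2 x^2, the coefficients solve the normal equations G · a = b where
  G_{ij} = <φ_i, φ_j> and b_i = <f, φ_i>, with φ_0 = 1, φ_1 = x, φ_2 = x^2.
G =
  [2, 0, 2/3]
  [0, 2/3, 0]
  [2/3, 0, 2/5],
b = (8/5, 4/5, 8/21).
Solving gives a_0 = 38/35, a_1 = 6/5, a_2 = -6/7, so
  g(x) = -6*x^2/7 + 6*x/5 + 38/35.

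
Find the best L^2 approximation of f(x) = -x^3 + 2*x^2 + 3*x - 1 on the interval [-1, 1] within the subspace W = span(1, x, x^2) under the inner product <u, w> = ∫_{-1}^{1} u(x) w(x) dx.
g(x) = 2*x^2 + 12*x/5 - 1

The best approximation g ∈ W is the orthogonal projection of f onto W. Writing g = a_0 + a_1 x + a_2 x^2, the coefficients solve the normal equations G · a = b where
  G_{ij} = <φ_i, φ_j> and b_i = <f, φ_i>, with φ_0 = 1, φ_1 = x, φ_2 = x^2.
G =
  [2, 0, 2/3]
  [0, 2/3, 0]
  [2/3, 0, 2/5],
b = (-2/3, 8/5, 2/15).
Solving gives a_0 = -1, a_1 = 12/5, a_2 = 2, so
  g(x) = 2*x^2 + 12*x/5 - 1.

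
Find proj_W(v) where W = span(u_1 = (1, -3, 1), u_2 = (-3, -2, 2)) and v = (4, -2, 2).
proj_W(v) = (268/81, -232/81, 8/81)

Set up U = [u_1 | ... | u_2] ∈ R^(3×2). The projector onto W = col(U) is P = U (U^T U)^(-1) U^T.
Compute U^T U =
  [11, 5]
  [5, 17],
and U^T v = (12, -4).
Solve U^T U · c = U^T v for the coefficients: c = (112/81, -52/81). The projection is proj_W(v) = U c.
Check: (v - proj_W(v)) · u_1 = 0  (should be 0).
Check: (v - proj_W(v)) · u_2 = 0  (should be 0).
Result: proj_W(v) = (268/81, -232/81, 8/81).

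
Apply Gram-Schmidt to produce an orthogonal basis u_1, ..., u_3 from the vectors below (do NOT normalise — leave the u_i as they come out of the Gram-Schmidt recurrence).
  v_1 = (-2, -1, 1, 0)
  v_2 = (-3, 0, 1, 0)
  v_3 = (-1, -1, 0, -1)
Orthogonal basis:
  u_1 = (-2, -1, 1, 0)
  u_2 = (-2/3, 7/6, -1/6, 0)
  u_3 = (-2/11, -2/11, -6/11, -1)

Apply the Gram-Schmidt recurrence
  u_1 = v_1
  u_i = v_i − Σ_{j<i} ((v_i · u_j) / (u_j · u_j)) · u_j.

Step by step this gives:
  u_1 = (-2, -1, 1, 0)
  u_2 = (-2/3, 7/6, -1/6, 0)
  u_3 = (-2/11, -2/11, -6/11, -1)

Orthogonality check:
  u_2 · u_1 = 0 (should be 0)
  u_3 · u_1 = 0 (should be 0)
  u_3 · u_2 = 0 (should be 0)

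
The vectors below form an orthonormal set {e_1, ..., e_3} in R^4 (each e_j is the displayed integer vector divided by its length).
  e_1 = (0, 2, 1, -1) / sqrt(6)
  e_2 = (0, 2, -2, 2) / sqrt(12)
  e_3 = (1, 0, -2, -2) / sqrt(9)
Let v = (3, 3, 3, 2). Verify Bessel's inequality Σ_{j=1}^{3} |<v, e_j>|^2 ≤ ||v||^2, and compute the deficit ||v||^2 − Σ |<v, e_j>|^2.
Σ |<v, e_j>|^2 = 269/18; ||v||^2 = 31; deficit = 289/18

Write each e_j = u_j / sqrt(<u_j, u_j>) where u_j is the displayed integer vector. Then <v, e_j> = <v, u_j> / sqrt(<u_j, u_j>), so |<v, e_j>|^2 = <v, u_j>^2 / <u_j, u_j>.
Coefficients: <v, e_1> = 7/sqrt(6), <v, e_2> = 4/sqrt(12), <v, e_3> = -7/sqrt(9).
Square and sum: Σ |<v, e_j>|^2 = 269/18.
Compute ||v||^2 = v·v = 31.
Deficit = 31 − 269/18 = 289/18 ≥ 0, confirming Bessel's inequality. (The deficit equals ||v − Σ <v,e_j> e_j||^2, the squared distance from v to span{e_j}.)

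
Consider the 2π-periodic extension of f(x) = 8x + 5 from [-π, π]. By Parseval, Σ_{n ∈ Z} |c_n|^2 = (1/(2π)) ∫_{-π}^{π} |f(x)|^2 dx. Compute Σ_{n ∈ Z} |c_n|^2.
Σ |c_n|^2 = 64π^2/3 + 25

Expand and integrate term by term over [-π, π]:
  ∫ (8x)^2 dx = 64·(2π^3/3); ∫ 2·8·(5)·x dx = 0 (odd integrand); ∫ 5^2 dx = 25·2π.
So (1/(2π)) ∫_{-π}^{π} (8x + 5)^2 dx = 64π^2/3 + 25 = 64π^2/3 + 25.
Parseval ⇒ Σ |c_n|^2 = 64π^2/3 + 25.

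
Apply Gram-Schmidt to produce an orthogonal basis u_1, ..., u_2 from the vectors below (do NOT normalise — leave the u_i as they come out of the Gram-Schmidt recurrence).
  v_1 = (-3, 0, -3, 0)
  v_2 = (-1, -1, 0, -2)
Orthogonal basis:
  u_1 = (-3, 0, -3, 0)
  u_2 = (-1/2, -1, 1/2, -2)

Apply the Gram-Schmidt recurrence
  u_1 = v_1
  u_i = v_i − Σ_{j<i} ((v_i · u_j) / (u_j · u_j)) · u_j.

Step by step this gives:
  u_1 = (-3, 0, -3, 0)
  u_2 = (-1/2, -1, 1/2, -2)

Orthogonality check:
  u_2 · u_1 = 0 (should be 0)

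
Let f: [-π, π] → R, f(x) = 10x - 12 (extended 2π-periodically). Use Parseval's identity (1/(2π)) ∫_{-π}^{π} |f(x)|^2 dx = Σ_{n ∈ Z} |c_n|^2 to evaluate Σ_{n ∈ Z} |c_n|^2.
Σ |c_n|^2 = 100π^2/3 + 144

Expand and integrate term by term over [-π, π]:
  ∫ (10x)^2 dx = 100·(2π^3/3); ∫ 2·10·(-12)·x dx = 0 (odd integrand); ∫ (-12)^2 dx = 144·2π.
So (1/(2π)) ∫_{-π}^{π} (10x - 12)^2 dx = 100π^2/3 + 144 = 100π^2/3 + 144.
Parseval ⇒ Σ |c_n|^2 = 100π^2/3 + 144.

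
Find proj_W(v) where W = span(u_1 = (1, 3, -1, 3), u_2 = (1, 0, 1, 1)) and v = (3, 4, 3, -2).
proj_W(v) = (4/3, 6/17, 56/51, 80/51)

Set up U = [u_1 | ... | u_2] ∈ R^(4×2). The projector onto W = col(U) is P = U (U^T U)^(-1) U^T.
Compute U^T U =
  [20, 3]
  [3, 3],
and U^T v = (6, 4).
Solve U^T U · c = U^T v for the coefficients: c = (2/17, 62/51). The projection is proj_W(v) = U c.
Check: (v - proj_W(v)) · u_1 = 0  (should be 0).
Check: (v - proj_W(v)) · u_2 = 0  (should be 0).
Result: proj_W(v) = (4/3, 6/17, 56/51, 80/51).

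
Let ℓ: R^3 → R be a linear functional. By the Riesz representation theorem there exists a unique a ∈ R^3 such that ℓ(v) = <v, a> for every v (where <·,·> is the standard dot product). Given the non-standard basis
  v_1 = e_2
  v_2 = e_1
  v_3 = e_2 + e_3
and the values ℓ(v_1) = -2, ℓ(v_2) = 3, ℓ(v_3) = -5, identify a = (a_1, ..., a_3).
a = (3, -2, -3)

Write a = (a_1, ..., a_3) in the standard basis. For each basis vector v_i, ℓ(v_i) = <v_i, a> is a linear equation in the a_j's. Collect the n equations into a matrix system V a = ℓ, where row i of V is v_i (expressed in the standard basis). Since V is invertible (lower-triangular with 1s on the diagonal, up to permutation), solve by back-substitution:
  V =
[[0, 1, 0],
 [1, 0, 0],
 [0, 1, 1]]
  V a = (-2, 3, -5)
Solving gives a = (3, -2, -3).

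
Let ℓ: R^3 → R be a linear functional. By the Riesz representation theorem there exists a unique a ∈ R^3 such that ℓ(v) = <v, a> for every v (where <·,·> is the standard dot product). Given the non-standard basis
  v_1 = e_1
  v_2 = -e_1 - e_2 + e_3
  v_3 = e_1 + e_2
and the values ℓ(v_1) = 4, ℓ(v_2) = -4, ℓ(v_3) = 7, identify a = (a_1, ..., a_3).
a = (4, 3, 3)

Write a = (a_1, ..., a_3) in the standard basis. For each basis vector v_i, ℓ(v_i) = <v_i, a> is a linear equation in the a_j's. Collect the n equations into a matrix system V a = ℓ, where row i of V is v_i (expressed in the standard basis). Since V is invertible (lower-triangular with 1s on the diagonal, up to permutation), solve by back-substitution:
  V =
[[1, 0, 0],
 [-1, -1, 1],
 [1, 1, 0]]
  V a = (4, -4, 7)
Solving gives a = (4, 3, 3).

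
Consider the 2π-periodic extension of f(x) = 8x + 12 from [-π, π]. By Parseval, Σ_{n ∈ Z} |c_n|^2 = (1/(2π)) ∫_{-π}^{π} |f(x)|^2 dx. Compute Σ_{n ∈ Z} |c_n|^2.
Σ |c_n|^2 = 64π^2/3 + 144

Expand and integrate term by term over [-π, π]:
  ∫ (8x)^2 dx = 64·(2π^3/3); ∫ 2·8·(12)·x dx = 0 (odd integrand); ∫ 12^2 dx = 144·2π.
So (1/(2π)) ∫_{-π}^{π} (8x + 12)^2 dx = 64π^2/3 + 144 = 64π^2/3 + 144.
Parseval ⇒ Σ |c_n|^2 = 64π^2/3 + 144.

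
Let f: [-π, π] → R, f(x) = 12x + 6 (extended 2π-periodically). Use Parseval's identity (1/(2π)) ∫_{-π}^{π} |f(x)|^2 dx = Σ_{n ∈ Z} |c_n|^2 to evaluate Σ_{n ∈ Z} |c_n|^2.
Σ |c_n|^2 = 48π^2 + 36

Expand and integrate term by term over [-π, π]:
  ∫ (12x)^2 dx = 144·(2π^3/3); ∫ 2·12·(6)·x dx = 0 (odd integrand); ∫ 6^2 dx = 36·2π.
So (1/(2π)) ∫_{-π}^{π} (12x + 6)^2 dx = 144π^2/3 + 36 = 48π^2 + 36.
Parseval ⇒ Σ |c_n|^2 = 48π^2 + 36.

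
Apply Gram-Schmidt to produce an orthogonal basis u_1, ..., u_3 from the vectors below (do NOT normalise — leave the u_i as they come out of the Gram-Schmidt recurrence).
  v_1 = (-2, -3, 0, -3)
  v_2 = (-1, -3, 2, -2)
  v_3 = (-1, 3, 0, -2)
Orthogonal basis:
  u_1 = (-2, -3, 0, -3)
  u_2 = (6/11, -15/22, 2, 7/22)
  u_3 = (-78/107, 258/107, 142/107, -206/107)

Apply the Gram-Schmidt recurrence
  u_1 = v_1
  u_i = v_i − Σ_{j<i} ((v_i · u_j) / (u_j · u_j)) · u_j.

Step by step this gives:
  u_1 = (-2, -3, 0, -3)
  u_2 = (6/11, -15/22, 2, 7/22)
  u_3 = (-78/107, 258/107, 142/107, -206/107)

Orthogonality check:
  u_2 · u_1 = 0 (should be 0)
  u_3 · u_1 = 0 (should be 0)
  u_3 · u_2 = 0 (should be 0)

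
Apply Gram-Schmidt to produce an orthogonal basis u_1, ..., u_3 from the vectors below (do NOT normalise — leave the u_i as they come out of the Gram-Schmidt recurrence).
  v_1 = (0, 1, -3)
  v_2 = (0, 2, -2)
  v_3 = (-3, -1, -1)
Orthogonal basis:
  u_1 = (0, 1, -3)
  u_2 = (0, 6/5, 2/5)
  u_3 = (-3, 0, 0)

Apply the Gram-Schmidt recurrence
  u_1 = v_1
  u_i = v_i − Σ_{j<i} ((v_i · u_j) / (u_j · u_j)) · u_j.

Step by step this gives:
  u_1 = (0, 1, -3)
  u_2 = (0, 6/5, 2/5)
  u_3 = (-3, 0, 0)

Orthogonality check:
  u_2 · u_1 = 0 (should be 0)
  u_3 · u_1 = 0 (should be 0)
  u_3 · u_2 = 0 (should be 0)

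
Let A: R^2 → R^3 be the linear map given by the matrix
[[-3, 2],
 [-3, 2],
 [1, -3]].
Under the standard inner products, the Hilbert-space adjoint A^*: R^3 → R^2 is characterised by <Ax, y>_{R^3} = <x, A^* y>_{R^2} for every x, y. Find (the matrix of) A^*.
A^* = A^T =
[[-3, -3, 1],
 [2, 2, -3]]

For real matrices with standard dot products, the defining identity <Ax, y> = <x, A^* y> gives (Ax)^T y = x^T (A^*) y, i.e. x^T A^T y = x^T (A^*) y. Since this holds for all x, y, we must have A^* = A^T. Therefore
A^* =
[[-3, -3, 1],
 [2, 2, -3]].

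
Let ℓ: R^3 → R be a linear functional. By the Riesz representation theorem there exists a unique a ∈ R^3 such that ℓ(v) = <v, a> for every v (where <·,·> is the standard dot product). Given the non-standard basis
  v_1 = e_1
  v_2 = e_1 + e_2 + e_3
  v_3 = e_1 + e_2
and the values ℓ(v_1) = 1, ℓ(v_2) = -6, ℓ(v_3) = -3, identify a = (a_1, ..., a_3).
a = (1, -4, -3)

Write a = (a_1, ..., a_3) in the standard basis. For each basis vector v_i, ℓ(v_i) = <v_i, a> is a linear equation in the a_j's. Collect the n equations into a matrix system V a = ℓ, where row i of V is v_i (expressed in the standard basis). Since V is invertible (lower-triangular with 1s on the diagonal, up to permutation), solve by back-substitution:
  V =
[[1, 0, 0],
 [1, 1, 1],
 [1, 1, 0]]
  V a = (1, -6, -3)
Solving gives a = (1, -4, -3).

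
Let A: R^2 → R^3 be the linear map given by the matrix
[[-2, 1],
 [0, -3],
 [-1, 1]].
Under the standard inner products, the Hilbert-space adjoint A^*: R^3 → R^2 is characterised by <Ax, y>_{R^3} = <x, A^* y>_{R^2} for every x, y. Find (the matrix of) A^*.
A^* = A^T =
[[-2, 0, -1],
 [1, -3, 1]]

For real matrices with standard dot products, the defining identity <Ax, y> = <x, A^* y> gives (Ax)^T y = x^T (A^*) y, i.e. x^T A^T y = x^T (A^*) y. Since this holds for all x, y, we must have A^* = A^T. Therefore
A^* =
[[-2, 0, -1],
 [1, -3, 1]].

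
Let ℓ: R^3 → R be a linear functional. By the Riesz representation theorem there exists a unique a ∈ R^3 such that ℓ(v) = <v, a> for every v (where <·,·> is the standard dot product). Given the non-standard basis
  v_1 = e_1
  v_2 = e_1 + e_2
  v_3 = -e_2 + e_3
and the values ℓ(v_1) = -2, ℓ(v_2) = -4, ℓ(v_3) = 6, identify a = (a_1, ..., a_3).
a = (-2, -2, 4)

Write a = (a_1, ..., a_3) in the standard basis. For each basis vector v_i, ℓ(v_i) = <v_i, a> is a linear equation in the a_j's. Collect the n equations into a matrix system V a = ℓ, where row i of V is v_i (expressed in the standard basis). Since V is invertible (lower-triangular with 1s on the diagonal, up to permutation), solve by back-substitution:
  V =
[[1, 0, 0],
 [1, 1, 0],
 [0, -1, 1]]
  V a = (-2, -4, 6)
Solving gives a = (-2, -2, 4).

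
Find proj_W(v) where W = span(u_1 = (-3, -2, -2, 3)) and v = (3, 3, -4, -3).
proj_W(v) = (24/13, 16/13, 16/13, -24/13)

Set up U = [u_1 | ... | u_1] ∈ R^(4×1). The projector onto W = col(U) is P = U (U^T U)^(-1) U^T.
Compute U^T U =
  [26],
and U^T v = (-16).
Solve U^T U · c = U^T v for the coefficients: c = (-8/13). The projection is proj_W(v) = U c.
Check: (v - proj_W(v)) · u_1 = 0  (should be 0).
Result: proj_W(v) = (24/13, 16/13, 16/13, -24/13).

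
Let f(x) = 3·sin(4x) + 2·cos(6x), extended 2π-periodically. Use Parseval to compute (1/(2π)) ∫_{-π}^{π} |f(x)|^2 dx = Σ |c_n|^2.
Σ |c_n|^2 = 13/2

Expand |f|^2 and use orthogonality of {sin(nx), cos(mx)} on [-π, π]:
  ∫_{-π}^{π} sin(nx)^2 dx = π, ∫ cos(mx)^2 dx = π, and cross terms integrate to 0.
So ∫_{-π}^{π} f(x)^2 dx = 3^2 · π + 2^2 · π = (9 + 4)π.
Divide by 2π: (9 + 4)/2 = 13/2.
By Parseval, this equals Σ |c_n|^2.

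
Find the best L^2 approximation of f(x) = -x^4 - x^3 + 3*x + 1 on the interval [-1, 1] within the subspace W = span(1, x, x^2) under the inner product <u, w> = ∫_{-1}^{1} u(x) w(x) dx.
g(x) = -6*x^2/7 + 12*x/5 + 38/35

The best approximation g ∈ W is the orthogonal projection of f onto W. Writing g = a_0 + a_1 x + a_2 x^2, the coefficients solve the normal equations G · a = b where
  G_{ij} = <φ_i, φ_j> and b_i = <f, φ_i>, with φ_0 = 1, φ_1 = x, φ_2 = x^2.
G =
  [2, 0, 2/3]
  [0, 2/3, 0]
  [2/3, 0, 2/5],
b = (8/5, 8/5, 8/21).
Solving gives a_0 = 38/35, a_1 = 12/5, a_2 = -6/7, so
  g(x) = -6*x^2/7 + 12*x/5 + 38/35.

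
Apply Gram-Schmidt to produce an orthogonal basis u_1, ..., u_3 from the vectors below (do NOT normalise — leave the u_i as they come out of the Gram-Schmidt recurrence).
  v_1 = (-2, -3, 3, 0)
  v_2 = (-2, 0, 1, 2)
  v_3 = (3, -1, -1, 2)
Orthogonal basis:
  u_1 = (-2, -3, 3, 0)
  u_2 = (-15/11, 21/22, 1/22, 2)
  u_3 = (333/149, -248/149, -26/149, 346/149)

Apply the Gram-Schmidt recurrence
  u_1 = v_1
  u_i = v_i − Σ_{j<i} ((v_i · u_j) / (u_j · u_j)) · u_j.

Step by step this gives:
  u_1 = (-2, -3, 3, 0)
  u_2 = (-15/11, 21/22, 1/22, 2)
  u_3 = (333/149, -248/149, -26/149, 346/149)

Orthogonality check:
  u_2 · u_1 = 0 (should be 0)
  u_3 · u_1 = 0 (should be 0)
  u_3 · u_2 = 0 (should be 0)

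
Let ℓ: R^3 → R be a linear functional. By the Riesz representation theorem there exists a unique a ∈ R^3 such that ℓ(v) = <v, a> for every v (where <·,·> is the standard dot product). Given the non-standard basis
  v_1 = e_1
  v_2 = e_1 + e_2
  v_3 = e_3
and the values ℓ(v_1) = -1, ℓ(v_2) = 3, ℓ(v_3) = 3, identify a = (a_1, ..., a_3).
a = (-1, 4, 3)

Write a = (a_1, ..., a_3) in the standard basis. For each basis vector v_i, ℓ(v_i) = <v_i, a> is a linear equation in the a_j's. Collect the n equations into a matrix system V a = ℓ, where row i of V is v_i (expressed in the standard basis). Since V is invertible (lower-triangular with 1s on the diagonal, up to permutation), solve by back-substitution:
  V =
[[1, 0, 0],
 [1, 1, 0],
 [0, 0, 1]]
  V a = (-1, 3, 3)
Solving gives a = (-1, 4, 3).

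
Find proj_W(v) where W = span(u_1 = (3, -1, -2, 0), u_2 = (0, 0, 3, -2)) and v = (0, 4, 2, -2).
proj_W(v) = (-66/73, 22/73, 182/73, -92/73)

Set up U = [u_1 | ... | u_2] ∈ R^(4×2). The projector onto W = col(U) is P = U (U^T U)^(-1) U^T.
Compute U^T U =
  [14, -6]
  [-6, 13],
and U^T v = (-8, 10).
Solve U^T U · c = U^T v for the coefficients: c = (-22/73, 46/73). The projection is proj_W(v) = U c.
Check: (v - proj_W(v)) · u_1 = 0  (should be 0).
Check: (v - proj_W(v)) · u_2 = 0  (should be 0).
Result: proj_W(v) = (-66/73, 22/73, 182/73, -92/73).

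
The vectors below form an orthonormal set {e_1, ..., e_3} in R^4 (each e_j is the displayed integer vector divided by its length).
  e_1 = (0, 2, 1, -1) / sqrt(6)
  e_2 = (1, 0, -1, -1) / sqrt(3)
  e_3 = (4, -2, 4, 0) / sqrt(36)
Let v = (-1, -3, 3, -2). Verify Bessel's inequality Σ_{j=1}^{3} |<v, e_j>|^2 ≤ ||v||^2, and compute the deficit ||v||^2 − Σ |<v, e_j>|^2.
Σ |<v, e_j>|^2 = 125/18; ||v||^2 = 23; deficit = 289/18

Write each e_j = u_j / sqrt(<u_j, u_j>) where u_j is the displayed integer vector. Then <v, e_j> = <v, u_j> / sqrt(<u_j, u_j>), so |<v, e_j>|^2 = <v, u_j>^2 / <u_j, u_j>.
Coefficients: <v, e_1> = -1/sqrt(6), <v, e_2> = -2/sqrt(3), <v, e_3> = 14/sqrt(36).
Square and sum: Σ |<v, e_j>|^2 = 125/18.
Compute ||v||^2 = v·v = 23.
Deficit = 23 − 125/18 = 289/18 ≥ 0, confirming Bessel's inequality. (The deficit equals ||v − Σ <v,e_j> e_j||^2, the squared distance from v to span{e_j}.)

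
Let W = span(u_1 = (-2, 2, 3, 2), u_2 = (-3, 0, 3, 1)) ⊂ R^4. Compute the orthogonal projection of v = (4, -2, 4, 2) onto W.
proj_W(v) = (-3/55, 42/55, 24/55, 29/55)

Set up U = [u_1 | ... | u_2] ∈ R^(4×2). The projector onto W = col(U) is P = U (U^T U)^(-1) U^T.
Compute U^T U =
  [21, 17]
  [17, 19],
and U^T v = (4, 2).
Solve U^T U · c = U^T v for the coefficients: c = (21/55, -13/55). The projection is proj_W(v) = U c.
Check: (v - proj_W(v)) · u_1 = 0  (should be 0).
Check: (v - proj_W(v)) · u_2 = 0  (should be 0).
Result: proj_W(v) = (-3/55, 42/55, 24/55, 29/55).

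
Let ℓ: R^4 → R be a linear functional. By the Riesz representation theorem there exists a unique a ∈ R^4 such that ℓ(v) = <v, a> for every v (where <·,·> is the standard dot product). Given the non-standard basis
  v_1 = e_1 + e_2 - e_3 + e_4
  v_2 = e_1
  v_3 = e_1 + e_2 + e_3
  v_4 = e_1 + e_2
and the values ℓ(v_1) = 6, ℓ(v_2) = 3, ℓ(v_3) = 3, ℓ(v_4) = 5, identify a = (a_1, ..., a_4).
a = (3, 2, -2, -1)

Write a = (a_1, ..., a_4) in the standard basis. For each basis vector v_i, ℓ(v_i) = <v_i, a> is a linear equation in the a_j's. Collect the n equations into a matrix system V a = ℓ, where row i of V is v_i (expressed in the standard basis). Since V is invertible (lower-triangular with 1s on the diagonal, up to permutation), solve by back-substitution:
  V =
[[1, 1, -1, 1],
 [1, 0, 0, 0],
 [1, 1, 1, 0],
 [1, 1, 0, 0]]
  V a = (6, 3, 3, 5)
Solving gives a = (3, 2, -2, -1).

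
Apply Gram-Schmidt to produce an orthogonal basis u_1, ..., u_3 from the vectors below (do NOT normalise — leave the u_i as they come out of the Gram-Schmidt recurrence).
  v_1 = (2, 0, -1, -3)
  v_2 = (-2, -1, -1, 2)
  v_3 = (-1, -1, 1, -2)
Orthogonal basis:
  u_1 = (2, 0, -1, -3)
  u_2 = (-5/7, -1, -23/14, 1/14)
  u_3 = (-85/59, -60/59, 70/59, -80/59)

Apply the Gram-Schmidt recurrence
  u_1 = v_1
  u_i = v_i − Σ_{j<i} ((v_i · u_j) / (u_j · u_j)) · u_j.

Step by step this gives:
  u_1 = (2, 0, -1, -3)
  u_2 = (-5/7, -1, -23/14, 1/14)
  u_3 = (-85/59, -60/59, 70/59, -80/59)

Orthogonality check:
  u_2 · u_1 = 0 (should be 0)
  u_3 · u_1 = 0 (should be 0)
  u_3 · u_2 = 0 (should be 0)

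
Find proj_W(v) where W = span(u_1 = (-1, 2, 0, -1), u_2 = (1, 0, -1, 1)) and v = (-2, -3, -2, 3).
proj_W(v) = (19/14, -15/7, -2/7, 19/14)

Set up U = [u_1 | ... | u_2] ∈ R^(4×2). The projector onto W = col(U) is P = U (U^T U)^(-1) U^T.
Compute U^T U =
  [6, -2]
  [-2, 3],
and U^T v = (-7, 3).
Solve U^T U · c = U^T v for the coefficients: c = (-15/14, 2/7). The projection is proj_W(v) = U c.
Check: (v - proj_W(v)) · u_1 = 0  (should be 0).
Check: (v - proj_W(v)) · u_2 = 0  (should be 0).
Result: proj_W(v) = (19/14, -15/7, -2/7, 19/14).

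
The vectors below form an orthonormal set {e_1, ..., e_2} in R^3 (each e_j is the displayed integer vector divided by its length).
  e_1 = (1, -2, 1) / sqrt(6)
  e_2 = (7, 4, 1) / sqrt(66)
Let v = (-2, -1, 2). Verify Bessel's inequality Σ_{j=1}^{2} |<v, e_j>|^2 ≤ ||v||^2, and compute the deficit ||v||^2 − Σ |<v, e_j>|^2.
Σ |<v, e_j>|^2 = 50/11; ||v||^2 = 9; deficit = 49/11

Write each e_j = u_j / sqrt(<u_j, u_j>) where u_j is the displayed integer vector. Then <v, e_j> = <v, u_j> / sqrt(<u_j, u_j>), so |<v, e_j>|^2 = <v, u_j>^2 / <u_j, u_j>.
Coefficients: <v, e_1> = 2/sqrt(6), <v, e_2> = -16/sqrt(66).
Square and sum: Σ |<v, e_j>|^2 = 50/11.
Compute ||v||^2 = v·v = 9.
Deficit = 9 − 50/11 = 49/11 ≥ 0, confirming Bessel's inequality. (The deficit equals ||v − Σ <v,e_j> e_j||^2, the squared distance from v to span{e_j}.)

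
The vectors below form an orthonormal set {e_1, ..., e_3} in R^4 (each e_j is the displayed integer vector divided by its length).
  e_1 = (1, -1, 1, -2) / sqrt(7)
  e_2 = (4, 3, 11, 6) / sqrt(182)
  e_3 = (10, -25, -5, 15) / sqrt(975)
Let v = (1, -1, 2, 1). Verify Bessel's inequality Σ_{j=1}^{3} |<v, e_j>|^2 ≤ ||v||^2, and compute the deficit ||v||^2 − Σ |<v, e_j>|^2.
Σ |<v, e_j>|^2 = 41/6; ||v||^2 = 7; deficit = 1/6

Write each e_j = u_j / sqrt(<u_j, u_j>) where u_j is the displayed integer vector. Then <v, e_j> = <v, u_j> / sqrt(<u_j, u_j>), so |<v, e_j>|^2 = <v, u_j>^2 / <u_j, u_j>.
Coefficients: <v, e_1> = 2/sqrt(7), <v, e_2> = 29/sqrt(182), <v, e_3> = 40/sqrt(975).
Square and sum: Σ |<v, e_j>|^2 = 41/6.
Compute ||v||^2 = v·v = 7.
Deficit = 7 − 41/6 = 1/6 ≥ 0, confirming Bessel's inequality. (The deficit equals ||v − Σ <v,e_j> e_j||^2, the squared distance from v to span{e_j}.)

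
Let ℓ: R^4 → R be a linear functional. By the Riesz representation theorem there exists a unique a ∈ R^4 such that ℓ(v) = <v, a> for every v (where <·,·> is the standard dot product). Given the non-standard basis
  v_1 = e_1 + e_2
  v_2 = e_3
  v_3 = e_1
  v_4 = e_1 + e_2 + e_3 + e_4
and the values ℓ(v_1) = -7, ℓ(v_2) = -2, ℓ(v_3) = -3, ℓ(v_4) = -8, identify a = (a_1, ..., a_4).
a = (-3, -4, -2, 1)

Write a = (a_1, ..., a_4) in the standard basis. For each basis vector v_i, ℓ(v_i) = <v_i, a> is a linear equation in the a_j's. Collect the n equations into a matrix system V a = ℓ, where row i of V is v_i (expressed in the standard basis). Since V is invertible (lower-triangular with 1s on the diagonal, up to permutation), solve by back-substitution:
  V =
[[1, 1, 0, 0],
 [0, 0, 1, 0],
 [1, 0, 0, 0],
 [1, 1, 1, 1]]
  V a = (-7, -2, -3, -8)
Solving gives a = (-3, -4, -2, 1).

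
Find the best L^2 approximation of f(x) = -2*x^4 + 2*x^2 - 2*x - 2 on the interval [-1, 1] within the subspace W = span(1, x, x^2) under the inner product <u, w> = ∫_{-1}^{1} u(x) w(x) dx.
g(x) = 2*x^2/7 - 2*x - 64/35

The best approximation g ∈ W is the orthogonal projection of f onto W. Writing g = a_0 + a_1 x + a_2 x^2, the coefficients solve the normal equations G · a = b where
  G_{ij} = <φ_i, φ_j> and b_i = <f, φ_i>, with φ_0 = 1, φ_1 = x, φ_2 = x^2.
G =
  [2, 0, 2/3]
  [0, 2/3, 0]
  [2/3, 0, 2/5],
b = (-52/15, -4/3, -116/105).
Solving gives a_0 = -64/35, a_1 = -2, a_2 = 2/7, so
  g(x) = 2*x^2/7 - 2*x - 64/35.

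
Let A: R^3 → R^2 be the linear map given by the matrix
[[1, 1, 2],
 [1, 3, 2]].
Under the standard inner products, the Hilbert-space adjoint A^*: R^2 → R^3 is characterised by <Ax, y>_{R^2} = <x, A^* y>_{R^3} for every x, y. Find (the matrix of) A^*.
A^* = A^T =
[[1, 1],
 [1, 3],
 [2, 2]]

For real matrices with standard dot products, the defining identity <Ax, y> = <x, A^* y> gives (Ax)^T y = x^T (A^*) y, i.e. x^T A^T y = x^T (A^*) y. Since this holds for all x, y, we must have A^* = A^T. Therefore
A^* =
[[1, 1],
 [1, 3],
 [2, 2]].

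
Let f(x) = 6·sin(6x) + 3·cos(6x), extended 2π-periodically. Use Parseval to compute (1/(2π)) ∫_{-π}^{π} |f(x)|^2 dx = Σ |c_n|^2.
Σ |c_n|^2 = 45/2

Expand |f|^2 and use orthogonality of {sin(nx), cos(mx)} on [-π, π]:
  ∫_{-π}^{π} sin(nx)^2 dx = π, ∫ cos(mx)^2 dx = π, and cross terms integrate to 0.
So ∫_{-π}^{π} f(x)^2 dx = 6^2 · π + 3^2 · π = (36 + 9)π.
Divide by 2π: (36 + 9)/2 = 45/2.
By Parseval, this equals Σ |c_n|^2.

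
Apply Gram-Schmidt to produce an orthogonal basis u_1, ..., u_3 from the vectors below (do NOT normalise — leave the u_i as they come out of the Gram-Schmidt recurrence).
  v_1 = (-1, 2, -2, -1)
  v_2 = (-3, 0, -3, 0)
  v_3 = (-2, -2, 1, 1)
Orthogonal basis:
  u_1 = (-1, 2, -2, -1)
  u_2 = (-21/10, -9/5, -6/5, 9/10)
  u_3 = (-10/11, 4/11, 10/11, -2/11)

Apply the Gram-Schmidt recurrence
  u_1 = v_1
  u_i = v_i − Σ_{j<i} ((v_i · u_j) / (u_j · u_j)) · u_j.

Step by step this gives:
  u_1 = (-1, 2, -2, -1)
  u_2 = (-21/10, -9/5, -6/5, 9/10)
  u_3 = (-10/11, 4/11, 10/11, -2/11)

Orthogonality check:
  u_2 · u_1 = 0 (should be 0)
  u_3 · u_1 = 0 (should be 0)
  u_3 · u_2 = 0 (should be 0)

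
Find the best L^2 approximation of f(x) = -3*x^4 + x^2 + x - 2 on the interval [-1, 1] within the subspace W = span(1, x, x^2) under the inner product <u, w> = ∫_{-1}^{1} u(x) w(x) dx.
g(x) = -11*x^2/7 + x - 61/35

The best approximation g ∈ W is the orthogonal projection of f onto W. Writing g = a_0 + a_1 x + a_2 x^2, the coefficients solve the normal equations G · a = b where
  G_{ij} = <φ_i, φ_j> and b_i = <f, φ_i>, with φ_0 = 1, φ_1 = x, φ_2 = x^2.
G =
  [2, 0, 2/3]
  [0, 2/3, 0]
  [2/3, 0, 2/5],
b = (-68/15, 2/3, -188/105).
Solving gives a_0 = -61/35, a_1 = 1, a_2 = -11/7, so
  g(x) = -11*x^2/7 + x - 61/35.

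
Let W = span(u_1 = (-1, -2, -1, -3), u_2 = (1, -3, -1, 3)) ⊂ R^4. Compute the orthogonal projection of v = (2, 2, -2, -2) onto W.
proj_W(v) = (-130/291, 310/291, 98/291, -130/97)

Set up U = [u_1 | ... | u_2] ∈ R^(4×2). The projector onto W = col(U) is P = U (U^T U)^(-1) U^T.
Compute U^T U =
  [15, -3]
  [-3, 20],
and U^T v = (2, -8).
Solve U^T U · c = U^T v for the coefficients: c = (16/291, -38/97). The projection is proj_W(v) = U c.
Check: (v - proj_W(v)) · u_1 = 0  (should be 0).
Check: (v - proj_W(v)) · u_2 = 0  (should be 0).
Result: proj_W(v) = (-130/291, 310/291, 98/291, -130/97).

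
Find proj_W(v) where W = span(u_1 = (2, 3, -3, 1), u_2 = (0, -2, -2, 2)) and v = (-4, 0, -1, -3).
proj_W(v) = (-11/17, -7/17, 26/17, -15/17)

Set up U = [u_1 | ... | u_2] ∈ R^(4×2). The projector onto W = col(U) is P = U (U^T U)^(-1) U^T.
Compute U^T U =
  [23, 2]
  [2, 12],
and U^T v = (-8, -4).
Solve U^T U · c = U^T v for the coefficients: c = (-11/34, -19/68). The projection is proj_W(v) = U c.
Check: (v - proj_W(v)) · u_1 = 0  (should be 0).
Check: (v - proj_W(v)) · u_2 = 0  (should be 0).
Result: proj_W(v) = (-11/17, -7/17, 26/17, -15/17).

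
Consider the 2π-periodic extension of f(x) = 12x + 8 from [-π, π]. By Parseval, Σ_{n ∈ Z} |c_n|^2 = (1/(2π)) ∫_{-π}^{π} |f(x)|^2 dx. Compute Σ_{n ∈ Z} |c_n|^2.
Σ |c_n|^2 = 48π^2 + 64

Expand and integrate term by term over [-π, π]:
  ∫ (12x)^2 dx = 144·(2π^3/3); ∫ 2·12·(8)·x dx = 0 (odd integrand); ∫ 8^2 dx = 64·2π.
So (1/(2π)) ∫_{-π}^{π} (12x + 8)^2 dx = 144π^2/3 + 64 = 48π^2 + 64.
Parseval ⇒ Σ |c_n|^2 = 48π^2 + 64.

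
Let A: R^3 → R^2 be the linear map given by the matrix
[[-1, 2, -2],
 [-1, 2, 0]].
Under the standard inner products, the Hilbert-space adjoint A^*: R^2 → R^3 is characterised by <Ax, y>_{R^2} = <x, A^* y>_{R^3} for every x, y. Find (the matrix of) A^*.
A^* = A^T =
[[-1, -1],
 [2, 2],
 [-2, 0]]

For real matrices with standard dot products, the defining identity <Ax, y> = <x, A^* y> gives (Ax)^T y = x^T (A^*) y, i.e. x^T A^T y = x^T (A^*) y. Since this holds for all x, y, we must have A^* = A^T. Therefore
A^* =
[[-1, -1],
 [2, 2],
 [-2, 0]].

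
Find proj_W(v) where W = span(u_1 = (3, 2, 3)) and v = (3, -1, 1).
proj_W(v) = (15/11, 10/11, 15/11)

Set up U = [u_1 | ... | u_1] ∈ R^(3×1). The projector onto W = col(U) is P = U (U^T U)^(-1) U^T.
Compute U^T U =
  [22],
and U^T v = (10).
Solve U^T U · c = U^T v for the coefficients: c = (5/11). The projection is proj_W(v) = U c.
Check: (v - proj_W(v)) · u_1 = 0  (should be 0).
Result: proj_W(v) = (15/11, 10/11, 15/11).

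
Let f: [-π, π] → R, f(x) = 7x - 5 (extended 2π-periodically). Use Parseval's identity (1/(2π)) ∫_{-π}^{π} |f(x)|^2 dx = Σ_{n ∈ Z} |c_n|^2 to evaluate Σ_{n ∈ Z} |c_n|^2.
Σ |c_n|^2 = 49π^2/3 + 25

Expand and integrate term by term over [-π, π]:
  ∫ (7x)^2 dx = 49·(2π^3/3); ∫ 2·7·(-5)·x dx = 0 (odd integrand); ∫ (-5)^2 dx = 25·2π.
So (1/(2π)) ∫_{-π}^{π} (7x - 5)^2 dx = 49π^2/3 + 25 = 49π^2/3 + 25.
Parseval ⇒ Σ |c_n|^2 = 49π^2/3 + 25.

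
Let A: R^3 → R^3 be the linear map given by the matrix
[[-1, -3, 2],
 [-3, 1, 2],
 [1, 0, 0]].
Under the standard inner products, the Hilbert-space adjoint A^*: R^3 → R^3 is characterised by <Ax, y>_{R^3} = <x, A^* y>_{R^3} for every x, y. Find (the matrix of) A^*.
A^* = A^T =
[[-1, -3, 1],
 [-3, 1, 0],
 [2, 2, 0]]

For real matrices with standard dot products, the defining identity <Ax, y> = <x, A^* y> gives (Ax)^T y = x^T (A^*) y, i.e. x^T A^T y = x^T (A^*) y. Since this holds for all x, y, we must have A^* = A^T. Therefore
A^* =
[[-1, -3, 1],
 [-3, 1, 0],
 [2, 2, 0]].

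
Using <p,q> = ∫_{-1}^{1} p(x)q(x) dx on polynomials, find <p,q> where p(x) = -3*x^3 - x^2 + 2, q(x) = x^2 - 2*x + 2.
<p,q> = 10

Expand the product: p(x)·q(x) = -3*x^5 + 5*x^4 - 4*x^3 - 4*x + 4.
∫_{-1}^{1} of each monomial x^k gives [2/(k+1) if k even, 0 if k odd]. Integrating term-by-term (or equivalently evaluating the antiderivative F(x) = -x^6/2 + x^5 - x^4 - 2*x^2 + 4*x at the endpoints):
  F(1) − F(−1) = 3/2 − (-17/2) = 10.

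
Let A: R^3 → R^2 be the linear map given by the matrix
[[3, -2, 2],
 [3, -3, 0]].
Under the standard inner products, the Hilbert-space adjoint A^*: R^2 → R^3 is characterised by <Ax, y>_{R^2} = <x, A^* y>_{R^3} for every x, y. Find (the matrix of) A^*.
A^* = A^T =
[[3, 3],
 [-2, -3],
 [2, 0]]

For real matrices with standard dot products, the defining identity <Ax, y> = <x, A^* y> gives (Ax)^T y = x^T (A^*) y, i.e. x^T A^T y = x^T (A^*) y. Since this holds for all x, y, we must have A^* = A^T. Therefore
A^* =
[[3, 3],
 [-2, -3],
 [2, 0]].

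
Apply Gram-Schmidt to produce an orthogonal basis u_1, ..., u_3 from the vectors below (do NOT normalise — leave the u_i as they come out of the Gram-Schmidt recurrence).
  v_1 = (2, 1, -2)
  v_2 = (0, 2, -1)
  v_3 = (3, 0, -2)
Orthogonal basis:
  u_1 = (2, 1, -2)
  u_2 = (-8/9, 14/9, -1/9)
  u_3 = (3/29, 2/29, 4/29)

Apply the Gram-Schmidt recurrence
  u_1 = v_1
  u_i = v_i − Σ_{j<i} ((v_i · u_j) / (u_j · u_j)) · u_j.

Step by step this gives:
  u_1 = (2, 1, -2)
  u_2 = (-8/9, 14/9, -1/9)
  u_3 = (3/29, 2/29, 4/29)

Orthogonality check:
  u_2 · u_1 = 0 (should be 0)
  u_3 · u_1 = 0 (should be 0)
  u_3 · u_2 = 0 (should be 0)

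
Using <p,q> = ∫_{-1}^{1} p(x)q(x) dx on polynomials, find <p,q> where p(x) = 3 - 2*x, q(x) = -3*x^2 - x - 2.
<p,q> = -50/3

Expand the product: p(x)·q(x) = 6*x^3 - 7*x^2 + x - 6.
∫_{-1}^{1} of each monomial x^k gives [2/(k+1) if k even, 0 if k odd]. Integrating term-by-term (or equivalently evaluating the antiderivative F(x) = 3*x^4/2 - 7*x^3/3 + x^2/2 - 6*x at the endpoints):
  F(1) − F(−1) = -19/3 − (31/3) = -50/3.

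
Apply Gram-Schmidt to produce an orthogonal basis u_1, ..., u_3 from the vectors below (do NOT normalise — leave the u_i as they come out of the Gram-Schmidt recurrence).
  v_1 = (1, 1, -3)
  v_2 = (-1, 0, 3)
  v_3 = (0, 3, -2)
Orthogonal basis:
  u_1 = (1, 1, -3)
  u_2 = (-1/11, 10/11, 3/11)
  u_3 = (-3/5, 0, -1/5)

Apply the Gram-Schmidt recurrence
  u_1 = v_1
  u_i = v_i − Σ_{j<i} ((v_i · u_j) / (u_j · u_j)) · u_j.

Step by step this gives:
  u_1 = (1, 1, -3)
  u_2 = (-1/11, 10/11, 3/11)
  u_3 = (-3/5, 0, -1/5)

Orthogonality check:
  u_2 · u_1 = 0 (should be 0)
  u_3 · u_1 = 0 (should be 0)
  u_3 · u_2 = 0 (should be 0)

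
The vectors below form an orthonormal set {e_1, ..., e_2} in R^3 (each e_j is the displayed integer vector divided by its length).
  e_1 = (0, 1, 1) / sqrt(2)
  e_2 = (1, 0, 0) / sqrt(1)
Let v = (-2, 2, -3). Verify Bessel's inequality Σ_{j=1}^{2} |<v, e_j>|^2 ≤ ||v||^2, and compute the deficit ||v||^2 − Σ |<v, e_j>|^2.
Σ |<v, e_j>|^2 = 9/2; ||v||^2 = 17; deficit = 25/2

Write each e_j = u_j / sqrt(<u_j, u_j>) where u_j is the displayed integer vector. Then <v, e_j> = <v, u_j> / sqrt(<u_j, u_j>), so |<v, e_j>|^2 = <v, u_j>^2 / <u_j, u_j>.
Coefficients: <v, e_1> = -1/sqrt(2), <v, e_2> = -2/sqrt(1).
Square and sum: Σ |<v, e_j>|^2 = 9/2.
Compute ||v||^2 = v·v = 17.
Deficit = 17 − 9/2 = 25/2 ≥ 0, confirming Bessel's inequality. (The deficit equals ||v − Σ <v,e_j> e_j||^2, the squared distance from v to span{e_j}.)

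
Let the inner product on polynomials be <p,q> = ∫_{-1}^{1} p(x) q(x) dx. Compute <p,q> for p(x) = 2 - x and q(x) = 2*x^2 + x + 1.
<p,q> = 6

Expand the product: p(x)·q(x) = -2*x^3 + 3*x^2 + x + 2.
∫_{-1}^{1} of each monomial x^k gives [2/(k+1) if k even, 0 if k odd]. Integrating term-by-term (or equivalently evaluating the antiderivative F(x) = -x^4/2 + x^3 + x^2/2 + 2*x at the endpoints):
  F(1) − F(−1) = 3 − (-3) = 6.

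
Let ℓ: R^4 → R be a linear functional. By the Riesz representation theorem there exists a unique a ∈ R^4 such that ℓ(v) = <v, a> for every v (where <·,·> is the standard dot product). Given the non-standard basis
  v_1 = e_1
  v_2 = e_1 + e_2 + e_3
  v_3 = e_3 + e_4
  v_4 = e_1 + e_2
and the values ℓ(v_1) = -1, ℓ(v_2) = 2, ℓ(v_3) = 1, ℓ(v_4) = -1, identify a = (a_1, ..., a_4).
a = (-1, 0, 3, -2)

Write a = (a_1, ..., a_4) in the standard basis. For each basis vector v_i, ℓ(v_i) = <v_i, a> is a linear equation in the a_j's. Collect the n equations into a matrix system V a = ℓ, where row i of V is v_i (expressed in the standard basis). Since V is invertible (lower-triangular with 1s on the diagonal, up to permutation), solve by back-substitution:
  V =
[[1, 0, 0, 0],
 [1, 1, 1, 0],
 [0, 0, 1, 1],
 [1, 1, 0, 0]]
  V a = (-1, 2, 1, -1)
Solving gives a = (-1, 0, 3, -2).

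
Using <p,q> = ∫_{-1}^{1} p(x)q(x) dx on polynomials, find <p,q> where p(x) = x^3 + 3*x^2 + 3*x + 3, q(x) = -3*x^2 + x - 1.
<p,q> = -76/5

Expand the product: p(x)·q(x) = -3*x^5 - 8*x^4 - 7*x^3 - 9*x^2 - 3.
∫_{-1}^{1} of each monomial x^k gives [2/(k+1) if k even, 0 if k odd]. Integrating term-by-term (or equivalently evaluating the antiderivative F(x) = -x^6/2 - 8*x^5/5 - 7*x^4/4 - 3*x^3 - 3*x at the endpoints):
  F(1) − F(−1) = -197/20 − (107/20) = -76/5.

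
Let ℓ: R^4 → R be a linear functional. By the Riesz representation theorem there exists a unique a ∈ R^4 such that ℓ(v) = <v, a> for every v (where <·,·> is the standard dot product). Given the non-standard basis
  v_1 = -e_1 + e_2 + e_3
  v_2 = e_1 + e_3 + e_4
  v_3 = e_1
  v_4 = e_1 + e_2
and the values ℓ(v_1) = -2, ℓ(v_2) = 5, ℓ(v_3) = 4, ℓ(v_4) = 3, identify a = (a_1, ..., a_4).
a = (4, -1, 3, -2)

Write a = (a_1, ..., a_4) in the standard basis. For each basis vector v_i, ℓ(v_i) = <v_i, a> is a linear equation in the a_j's. Collect the n equations into a matrix system V a = ℓ, where row i of V is v_i (expressed in the standard basis). Since V is invertible (lower-triangular with 1s on the diagonal, up to permutation), solve by back-substitution:
  V =
[[-1, 1, 1, 0],
 [1, 0, 1, 1],
 [1, 0, 0, 0],
 [1, 1, 0, 0]]
  V a = (-2, 5, 4, 3)
Solving gives a = (4, -1, 3, -2).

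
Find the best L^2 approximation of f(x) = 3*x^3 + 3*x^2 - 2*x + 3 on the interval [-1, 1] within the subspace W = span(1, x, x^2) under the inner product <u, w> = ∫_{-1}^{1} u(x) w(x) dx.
g(x) = 3*x^2 - x/5 + 3

The best approximation g ∈ W is the orthogonal projection of f onto W. Writing g = a_0 + a_1 x + a_2 x^2, the coefficients solve the normal equations G · a = b where
  G_{ij} = <φ_i, φ_j> and b_i = <f, φ_i>, with φ_0 = 1, φ_1 = x, φ_2 = x^2.
G =
  [2, 0, 2/3]
  [0, 2/3, 0]
  [2/3, 0, 2/5],
b = (8, -2/15, 16/5).
Solving gives a_0 = 3, a_1 = -1/5, a_2 = 3, so
  g(x) = 3*x^2 - x/5 + 3.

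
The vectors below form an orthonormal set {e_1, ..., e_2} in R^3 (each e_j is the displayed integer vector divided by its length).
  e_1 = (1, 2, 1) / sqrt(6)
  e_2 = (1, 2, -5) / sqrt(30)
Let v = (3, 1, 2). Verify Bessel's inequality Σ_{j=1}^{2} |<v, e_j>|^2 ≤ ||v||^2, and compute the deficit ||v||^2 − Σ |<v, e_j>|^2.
Σ |<v, e_j>|^2 = 9; ||v||^2 = 14; deficit = 5

Write each e_j = u_j / sqrt(<u_j, u_j>) where u_j is the displayed integer vector. Then <v, e_j> = <v, u_j> / sqrt(<u_j, u_j>), so |<v, e_j>|^2 = <v, u_j>^2 / <u_j, u_j>.
Coefficients: <v, e_1> = 7/sqrt(6), <v, e_2> = -5/sqrt(30).
Square and sum: Σ |<v, e_j>|^2 = 9.
Compute ||v||^2 = v·v = 14.
Deficit = 14 − 9 = 5 ≥ 0, confirming Bessel's inequality. (The deficit equals ||v − Σ <v,e_j> e_j||^2, the squared distance from v to span{e_j}.)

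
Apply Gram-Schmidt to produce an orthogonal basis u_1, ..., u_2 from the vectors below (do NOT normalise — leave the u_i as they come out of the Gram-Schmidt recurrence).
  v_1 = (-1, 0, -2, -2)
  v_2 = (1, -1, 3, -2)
Orthogonal basis:
  u_1 = (-1, 0, -2, -2)
  u_2 = (2/3, -1, 7/3, -8/3)

Apply the Gram-Schmidt recurrence
  u_1 = v_1
  u_i = v_i − Σ_{j<i} ((v_i · u_j) / (u_j · u_j)) · u_j.

Step by step this gives:
  u_1 = (-1, 0, -2, -2)
  u_2 = (2/3, -1, 7/3, -8/3)

Orthogonality check:
  u_2 · u_1 = 0 (should be 0)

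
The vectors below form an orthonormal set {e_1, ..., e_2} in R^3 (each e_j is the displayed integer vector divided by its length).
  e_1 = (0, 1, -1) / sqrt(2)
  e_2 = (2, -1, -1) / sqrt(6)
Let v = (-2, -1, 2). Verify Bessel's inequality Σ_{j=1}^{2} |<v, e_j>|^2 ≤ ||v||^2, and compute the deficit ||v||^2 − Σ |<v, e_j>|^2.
Σ |<v, e_j>|^2 = 26/3; ||v||^2 = 9; deficit = 1/3

Write each e_j = u_j / sqrt(<u_j, u_j>) where u_j is the displayed integer vector. Then <v, e_j> = <v, u_j> / sqrt(<u_j, u_j>), so |<v, e_j>|^2 = <v, u_j>^2 / <u_j, u_j>.
Coefficients: <v, e_1> = -3/sqrt(2), <v, e_2> = -5/sqrt(6).
Square and sum: Σ |<v, e_j>|^2 = 26/3.
Compute ||v||^2 = v·v = 9.
Deficit = 9 − 26/3 = 1/3 ≥ 0, confirming Bessel's inequality. (The deficit equals ||v − Σ <v,e_j> e_j||^2, the squared distance from v to span{e_j}.)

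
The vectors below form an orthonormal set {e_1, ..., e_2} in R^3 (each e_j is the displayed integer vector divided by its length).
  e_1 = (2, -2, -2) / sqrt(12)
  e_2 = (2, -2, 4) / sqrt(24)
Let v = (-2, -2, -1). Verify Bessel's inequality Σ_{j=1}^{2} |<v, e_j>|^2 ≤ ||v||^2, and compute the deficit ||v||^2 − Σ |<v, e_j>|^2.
Σ |<v, e_j>|^2 = 1; ||v||^2 = 9; deficit = 8

Write each e_j = u_j / sqrt(<u_j, u_j>) where u_j is the displayed integer vector. Then <v, e_j> = <v, u_j> / sqrt(<u_j, u_j>), so |<v, e_j>|^2 = <v, u_j>^2 / <u_j, u_j>.
Coefficients: <v, e_1> = 2/sqrt(12), <v, e_2> = -4/sqrt(24).
Square and sum: Σ |<v, e_j>|^2 = 1.
Compute ||v||^2 = v·v = 9.
Deficit = 9 − 1 = 8 ≥ 0, confirming Bessel's inequality. (The deficit equals ||v − Σ <v,e_j> e_j||^2, the squared distance from v to span{e_j}.)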